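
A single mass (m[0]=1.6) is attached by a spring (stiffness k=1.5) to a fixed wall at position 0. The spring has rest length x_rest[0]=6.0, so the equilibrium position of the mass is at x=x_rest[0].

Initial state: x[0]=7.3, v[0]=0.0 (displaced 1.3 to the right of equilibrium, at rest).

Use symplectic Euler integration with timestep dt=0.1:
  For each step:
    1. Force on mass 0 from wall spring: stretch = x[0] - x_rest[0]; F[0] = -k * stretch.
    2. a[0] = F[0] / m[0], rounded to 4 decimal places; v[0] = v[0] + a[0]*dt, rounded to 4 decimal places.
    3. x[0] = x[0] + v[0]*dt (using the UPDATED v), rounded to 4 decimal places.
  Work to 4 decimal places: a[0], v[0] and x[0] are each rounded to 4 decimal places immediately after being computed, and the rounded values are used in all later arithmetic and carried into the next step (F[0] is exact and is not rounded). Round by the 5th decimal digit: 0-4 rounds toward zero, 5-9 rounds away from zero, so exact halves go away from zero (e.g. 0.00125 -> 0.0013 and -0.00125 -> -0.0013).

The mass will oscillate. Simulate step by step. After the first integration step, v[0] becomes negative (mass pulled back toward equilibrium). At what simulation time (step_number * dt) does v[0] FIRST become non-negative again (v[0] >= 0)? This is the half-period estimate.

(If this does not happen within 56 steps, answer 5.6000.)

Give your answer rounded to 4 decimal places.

Step 0: x=[7.3000] v=[0.0000]
Step 1: x=[7.2878] v=[-0.1219]
Step 2: x=[7.2635] v=[-0.2426]
Step 3: x=[7.2274] v=[-0.3611]
Step 4: x=[7.1798] v=[-0.4762]
Step 5: x=[7.1211] v=[-0.5868]
Step 6: x=[7.0519] v=[-0.6919]
Step 7: x=[6.9729] v=[-0.7905]
Step 8: x=[6.8847] v=[-0.8817]
Step 9: x=[6.7882] v=[-0.9646]
Step 10: x=[6.6844] v=[-1.0385]
Step 11: x=[6.5741] v=[-1.1027]
Step 12: x=[6.4585] v=[-1.1565]
Step 13: x=[6.3386] v=[-1.1995]
Step 14: x=[6.2155] v=[-1.2312]
Step 15: x=[6.0904] v=[-1.2514]
Step 16: x=[5.9644] v=[-1.2599]
Step 17: x=[5.8387] v=[-1.2566]
Step 18: x=[5.7146] v=[-1.2415]
Step 19: x=[5.5931] v=[-1.2147]
Step 20: x=[5.4754] v=[-1.1766]
Step 21: x=[5.3627] v=[-1.1274]
Step 22: x=[5.2559] v=[-1.0677]
Step 23: x=[5.1561] v=[-0.9979]
Step 24: x=[5.0642] v=[-0.9188]
Step 25: x=[4.9811] v=[-0.8311]
Step 26: x=[4.9075] v=[-0.7356]
Step 27: x=[4.8442] v=[-0.6332]
Step 28: x=[4.7917] v=[-0.5248]
Step 29: x=[4.7506] v=[-0.4115]
Step 30: x=[4.7212] v=[-0.2944]
Step 31: x=[4.7038] v=[-0.1745]
Step 32: x=[4.6985] v=[-0.0530]
Step 33: x=[4.7054] v=[0.0690]
First v>=0 after going negative at step 33, time=3.3000

Answer: 3.3000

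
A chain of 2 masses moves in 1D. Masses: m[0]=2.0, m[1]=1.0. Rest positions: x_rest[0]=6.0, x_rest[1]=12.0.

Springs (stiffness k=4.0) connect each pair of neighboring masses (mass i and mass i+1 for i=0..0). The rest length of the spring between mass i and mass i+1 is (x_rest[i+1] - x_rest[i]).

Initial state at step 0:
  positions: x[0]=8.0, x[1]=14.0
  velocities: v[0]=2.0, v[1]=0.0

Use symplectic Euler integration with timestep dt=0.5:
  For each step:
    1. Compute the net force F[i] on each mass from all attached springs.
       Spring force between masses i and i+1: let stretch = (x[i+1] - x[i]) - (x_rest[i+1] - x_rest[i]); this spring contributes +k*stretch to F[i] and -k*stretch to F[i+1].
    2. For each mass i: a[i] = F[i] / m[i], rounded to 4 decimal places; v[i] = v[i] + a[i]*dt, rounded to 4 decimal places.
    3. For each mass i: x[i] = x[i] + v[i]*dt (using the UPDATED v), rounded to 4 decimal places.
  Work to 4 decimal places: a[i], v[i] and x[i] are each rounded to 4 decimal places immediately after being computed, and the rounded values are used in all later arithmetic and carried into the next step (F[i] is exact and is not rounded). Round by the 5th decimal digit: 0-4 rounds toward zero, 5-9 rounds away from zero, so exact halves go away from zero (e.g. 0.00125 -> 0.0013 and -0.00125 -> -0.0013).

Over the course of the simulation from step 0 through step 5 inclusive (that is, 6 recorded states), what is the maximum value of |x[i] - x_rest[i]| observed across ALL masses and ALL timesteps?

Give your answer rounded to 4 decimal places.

Step 0: x=[8.0000 14.0000] v=[2.0000 0.0000]
Step 1: x=[9.0000 14.0000] v=[2.0000 0.0000]
Step 2: x=[9.5000 15.0000] v=[1.0000 2.0000]
Step 3: x=[9.7500 16.5000] v=[0.5000 3.0000]
Step 4: x=[10.3750 17.2500] v=[1.2500 1.5000]
Step 5: x=[11.4375 17.1250] v=[2.1250 -0.2500]
Max displacement = 5.4375

Answer: 5.4375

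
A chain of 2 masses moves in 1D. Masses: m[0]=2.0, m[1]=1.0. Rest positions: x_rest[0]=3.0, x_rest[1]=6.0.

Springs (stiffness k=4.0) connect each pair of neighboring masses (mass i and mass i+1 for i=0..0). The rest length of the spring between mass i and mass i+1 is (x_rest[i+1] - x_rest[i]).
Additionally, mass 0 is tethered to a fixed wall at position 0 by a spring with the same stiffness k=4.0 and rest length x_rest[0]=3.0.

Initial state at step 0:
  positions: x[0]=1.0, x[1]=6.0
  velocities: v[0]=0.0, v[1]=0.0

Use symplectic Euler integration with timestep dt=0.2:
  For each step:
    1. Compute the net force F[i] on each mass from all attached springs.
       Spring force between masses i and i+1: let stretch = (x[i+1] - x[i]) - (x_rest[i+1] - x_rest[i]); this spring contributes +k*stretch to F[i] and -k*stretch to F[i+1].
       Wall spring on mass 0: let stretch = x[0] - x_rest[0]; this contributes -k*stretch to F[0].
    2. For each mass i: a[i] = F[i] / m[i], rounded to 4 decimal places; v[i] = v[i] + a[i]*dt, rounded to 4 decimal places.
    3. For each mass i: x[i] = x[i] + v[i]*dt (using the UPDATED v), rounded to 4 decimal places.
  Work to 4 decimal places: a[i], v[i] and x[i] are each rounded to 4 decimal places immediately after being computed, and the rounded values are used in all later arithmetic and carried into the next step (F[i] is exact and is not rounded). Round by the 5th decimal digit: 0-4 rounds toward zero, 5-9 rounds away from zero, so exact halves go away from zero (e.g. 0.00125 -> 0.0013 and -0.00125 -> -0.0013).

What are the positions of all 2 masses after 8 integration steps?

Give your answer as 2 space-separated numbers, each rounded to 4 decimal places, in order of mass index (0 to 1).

Step 0: x=[1.0000 6.0000] v=[0.0000 0.0000]
Step 1: x=[1.3200 5.6800] v=[1.6000 -1.6000]
Step 2: x=[1.8832 5.1424] v=[2.8160 -2.6880]
Step 3: x=[2.5565 4.5633] v=[3.3664 -2.8954]
Step 4: x=[3.1858 4.1431] v=[3.1465 -2.1008]
Step 5: x=[3.6368 4.0498] v=[2.2551 -0.4666]
Step 6: x=[3.8299 4.3704] v=[0.9656 1.6030]
Step 7: x=[3.7599 5.0845] v=[-0.3502 3.5706]
Step 8: x=[3.4950 6.0667] v=[-1.3243 4.9109]

Answer: 3.4950 6.0667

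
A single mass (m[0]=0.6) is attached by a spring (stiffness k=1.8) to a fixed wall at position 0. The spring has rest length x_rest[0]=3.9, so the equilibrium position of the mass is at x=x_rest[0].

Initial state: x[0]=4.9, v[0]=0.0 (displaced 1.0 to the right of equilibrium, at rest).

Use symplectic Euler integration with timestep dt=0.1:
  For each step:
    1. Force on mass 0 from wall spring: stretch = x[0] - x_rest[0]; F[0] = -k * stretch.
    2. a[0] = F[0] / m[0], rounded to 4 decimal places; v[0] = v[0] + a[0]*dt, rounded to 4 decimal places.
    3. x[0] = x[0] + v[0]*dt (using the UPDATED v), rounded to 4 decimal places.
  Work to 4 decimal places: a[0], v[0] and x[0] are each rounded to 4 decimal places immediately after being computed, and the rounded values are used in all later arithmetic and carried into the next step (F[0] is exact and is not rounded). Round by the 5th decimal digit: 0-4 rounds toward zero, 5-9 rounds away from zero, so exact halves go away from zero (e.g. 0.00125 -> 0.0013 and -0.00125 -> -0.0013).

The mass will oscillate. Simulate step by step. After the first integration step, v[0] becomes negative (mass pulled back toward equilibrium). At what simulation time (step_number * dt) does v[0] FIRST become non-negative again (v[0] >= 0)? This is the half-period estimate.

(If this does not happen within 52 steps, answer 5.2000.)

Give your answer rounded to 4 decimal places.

Answer: 1.9000

Derivation:
Step 0: x=[4.9000] v=[0.0000]
Step 1: x=[4.8700] v=[-0.3000]
Step 2: x=[4.8109] v=[-0.5910]
Step 3: x=[4.7245] v=[-0.8643]
Step 4: x=[4.6133] v=[-1.1117]
Step 5: x=[4.4807] v=[-1.3257]
Step 6: x=[4.3307] v=[-1.4999]
Step 7: x=[4.1678] v=[-1.6291]
Step 8: x=[3.9969] v=[-1.7094]
Step 9: x=[3.8231] v=[-1.7385]
Step 10: x=[3.6516] v=[-1.7154]
Step 11: x=[3.4875] v=[-1.6409]
Step 12: x=[3.3358] v=[-1.5172]
Step 13: x=[3.2010] v=[-1.3479]
Step 14: x=[3.0872] v=[-1.1382]
Step 15: x=[2.9978] v=[-0.8944]
Step 16: x=[2.9354] v=[-0.6237]
Step 17: x=[2.9020] v=[-0.3343]
Step 18: x=[2.8985] v=[-0.0349]
Step 19: x=[2.9251] v=[0.2656]
First v>=0 after going negative at step 19, time=1.9000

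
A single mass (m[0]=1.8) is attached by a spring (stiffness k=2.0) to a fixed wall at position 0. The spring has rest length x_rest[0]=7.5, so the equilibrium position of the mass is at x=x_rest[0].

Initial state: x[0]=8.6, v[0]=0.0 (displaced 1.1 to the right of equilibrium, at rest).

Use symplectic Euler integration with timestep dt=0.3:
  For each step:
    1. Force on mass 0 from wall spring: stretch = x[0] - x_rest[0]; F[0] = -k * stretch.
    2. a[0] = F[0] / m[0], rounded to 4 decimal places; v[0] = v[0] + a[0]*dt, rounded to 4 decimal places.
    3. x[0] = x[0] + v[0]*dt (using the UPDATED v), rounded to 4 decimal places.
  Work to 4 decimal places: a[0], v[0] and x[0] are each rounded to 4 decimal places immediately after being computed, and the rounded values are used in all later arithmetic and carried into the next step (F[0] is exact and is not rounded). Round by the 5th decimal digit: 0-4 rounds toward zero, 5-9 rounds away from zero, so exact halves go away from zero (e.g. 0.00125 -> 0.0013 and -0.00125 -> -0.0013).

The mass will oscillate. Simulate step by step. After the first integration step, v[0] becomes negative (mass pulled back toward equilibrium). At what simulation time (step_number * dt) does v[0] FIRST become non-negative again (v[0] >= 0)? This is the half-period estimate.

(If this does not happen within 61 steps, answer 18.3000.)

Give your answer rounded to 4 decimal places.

Answer: 3.0000

Derivation:
Step 0: x=[8.6000] v=[0.0000]
Step 1: x=[8.4900] v=[-0.3667]
Step 2: x=[8.2810] v=[-0.6967]
Step 3: x=[7.9939] v=[-0.9570]
Step 4: x=[7.6574] v=[-1.1216]
Step 5: x=[7.3052] v=[-1.1741]
Step 6: x=[6.9724] v=[-1.1092]
Step 7: x=[6.6924] v=[-0.9333]
Step 8: x=[6.4932] v=[-0.6641]
Step 9: x=[6.3947] v=[-0.3285]
Step 10: x=[6.4067] v=[0.0399]
First v>=0 after going negative at step 10, time=3.0000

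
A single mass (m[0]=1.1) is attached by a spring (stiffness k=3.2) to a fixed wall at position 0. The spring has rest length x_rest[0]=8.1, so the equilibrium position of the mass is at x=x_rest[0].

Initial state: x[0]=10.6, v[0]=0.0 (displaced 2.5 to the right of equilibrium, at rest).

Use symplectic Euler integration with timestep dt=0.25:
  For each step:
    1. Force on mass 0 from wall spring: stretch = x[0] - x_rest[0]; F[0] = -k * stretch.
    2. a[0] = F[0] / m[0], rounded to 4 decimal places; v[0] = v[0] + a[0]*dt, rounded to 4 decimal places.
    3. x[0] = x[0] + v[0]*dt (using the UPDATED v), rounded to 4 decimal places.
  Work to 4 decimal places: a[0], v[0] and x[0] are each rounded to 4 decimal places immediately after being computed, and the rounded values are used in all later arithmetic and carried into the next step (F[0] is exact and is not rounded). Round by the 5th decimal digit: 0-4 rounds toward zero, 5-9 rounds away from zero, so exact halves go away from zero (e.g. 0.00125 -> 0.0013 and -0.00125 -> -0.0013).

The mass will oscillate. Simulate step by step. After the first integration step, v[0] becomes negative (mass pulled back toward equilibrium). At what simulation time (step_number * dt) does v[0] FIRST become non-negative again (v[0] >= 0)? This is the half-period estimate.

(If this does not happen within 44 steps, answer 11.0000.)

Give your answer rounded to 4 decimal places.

Step 0: x=[10.6000] v=[0.0000]
Step 1: x=[10.1455] v=[-1.8182]
Step 2: x=[9.3191] v=[-3.3058]
Step 3: x=[8.2710] v=[-4.1924]
Step 4: x=[7.1918] v=[-4.3168]
Step 5: x=[6.2777] v=[-3.6563]
Step 6: x=[5.6950] v=[-2.3310]
Step 7: x=[5.5495] v=[-0.5819]
Step 8: x=[5.8678] v=[1.2730]
First v>=0 after going negative at step 8, time=2.0000

Answer: 2.0000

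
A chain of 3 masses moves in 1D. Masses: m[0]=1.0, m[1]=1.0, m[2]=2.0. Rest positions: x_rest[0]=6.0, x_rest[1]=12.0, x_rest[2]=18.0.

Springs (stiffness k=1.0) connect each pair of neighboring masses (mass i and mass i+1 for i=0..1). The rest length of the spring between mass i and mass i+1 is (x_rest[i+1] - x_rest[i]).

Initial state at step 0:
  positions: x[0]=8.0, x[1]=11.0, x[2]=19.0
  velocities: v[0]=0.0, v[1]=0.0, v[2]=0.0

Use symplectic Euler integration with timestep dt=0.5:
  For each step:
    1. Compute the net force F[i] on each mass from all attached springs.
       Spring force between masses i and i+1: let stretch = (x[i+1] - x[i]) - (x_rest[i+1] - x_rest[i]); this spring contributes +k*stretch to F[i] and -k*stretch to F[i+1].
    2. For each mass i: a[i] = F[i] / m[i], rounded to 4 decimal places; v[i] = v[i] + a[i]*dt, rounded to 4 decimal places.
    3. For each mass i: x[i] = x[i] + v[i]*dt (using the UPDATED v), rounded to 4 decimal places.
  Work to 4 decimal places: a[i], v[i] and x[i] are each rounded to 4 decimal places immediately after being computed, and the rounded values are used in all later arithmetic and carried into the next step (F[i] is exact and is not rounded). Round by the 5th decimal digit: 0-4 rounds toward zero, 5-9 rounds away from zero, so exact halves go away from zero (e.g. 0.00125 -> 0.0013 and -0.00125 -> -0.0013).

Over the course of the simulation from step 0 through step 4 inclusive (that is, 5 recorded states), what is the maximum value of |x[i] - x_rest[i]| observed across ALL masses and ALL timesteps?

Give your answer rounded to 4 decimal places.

Step 0: x=[8.0000 11.0000 19.0000] v=[0.0000 0.0000 0.0000]
Step 1: x=[7.2500 12.2500 18.7500] v=[-1.5000 2.5000 -0.5000]
Step 2: x=[6.2500 13.8750 18.4375] v=[-2.0000 3.2500 -0.6250]
Step 3: x=[5.6563 14.7344 18.3047] v=[-1.1875 1.7188 -0.2656]
Step 4: x=[5.8321 14.2169 18.4757] v=[0.3516 -1.0351 0.3419]
Max displacement = 2.7344

Answer: 2.7344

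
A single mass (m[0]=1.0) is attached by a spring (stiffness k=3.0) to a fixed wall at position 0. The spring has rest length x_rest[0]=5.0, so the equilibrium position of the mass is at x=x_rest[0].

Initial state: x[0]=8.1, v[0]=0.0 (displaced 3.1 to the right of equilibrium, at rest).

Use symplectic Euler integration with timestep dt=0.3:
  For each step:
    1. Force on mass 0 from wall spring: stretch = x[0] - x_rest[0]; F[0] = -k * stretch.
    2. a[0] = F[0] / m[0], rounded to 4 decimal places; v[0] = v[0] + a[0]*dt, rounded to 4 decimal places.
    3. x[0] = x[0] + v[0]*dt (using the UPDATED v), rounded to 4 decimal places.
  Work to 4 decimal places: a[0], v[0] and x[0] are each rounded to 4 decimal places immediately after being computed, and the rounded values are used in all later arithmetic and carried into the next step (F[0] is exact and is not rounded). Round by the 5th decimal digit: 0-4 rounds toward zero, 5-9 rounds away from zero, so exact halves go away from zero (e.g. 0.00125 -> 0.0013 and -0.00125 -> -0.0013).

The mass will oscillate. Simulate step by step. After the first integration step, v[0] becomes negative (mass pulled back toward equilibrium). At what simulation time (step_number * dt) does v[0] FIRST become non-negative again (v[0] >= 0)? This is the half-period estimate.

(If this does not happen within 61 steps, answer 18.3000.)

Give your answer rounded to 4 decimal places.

Step 0: x=[8.1000] v=[0.0000]
Step 1: x=[7.2630] v=[-2.7900]
Step 2: x=[5.8150] v=[-4.8267]
Step 3: x=[4.1469] v=[-5.5602]
Step 4: x=[2.7092] v=[-4.7924]
Step 5: x=[1.8900] v=[-2.7307]
Step 6: x=[1.9105] v=[0.0683]
First v>=0 after going negative at step 6, time=1.8000

Answer: 1.8000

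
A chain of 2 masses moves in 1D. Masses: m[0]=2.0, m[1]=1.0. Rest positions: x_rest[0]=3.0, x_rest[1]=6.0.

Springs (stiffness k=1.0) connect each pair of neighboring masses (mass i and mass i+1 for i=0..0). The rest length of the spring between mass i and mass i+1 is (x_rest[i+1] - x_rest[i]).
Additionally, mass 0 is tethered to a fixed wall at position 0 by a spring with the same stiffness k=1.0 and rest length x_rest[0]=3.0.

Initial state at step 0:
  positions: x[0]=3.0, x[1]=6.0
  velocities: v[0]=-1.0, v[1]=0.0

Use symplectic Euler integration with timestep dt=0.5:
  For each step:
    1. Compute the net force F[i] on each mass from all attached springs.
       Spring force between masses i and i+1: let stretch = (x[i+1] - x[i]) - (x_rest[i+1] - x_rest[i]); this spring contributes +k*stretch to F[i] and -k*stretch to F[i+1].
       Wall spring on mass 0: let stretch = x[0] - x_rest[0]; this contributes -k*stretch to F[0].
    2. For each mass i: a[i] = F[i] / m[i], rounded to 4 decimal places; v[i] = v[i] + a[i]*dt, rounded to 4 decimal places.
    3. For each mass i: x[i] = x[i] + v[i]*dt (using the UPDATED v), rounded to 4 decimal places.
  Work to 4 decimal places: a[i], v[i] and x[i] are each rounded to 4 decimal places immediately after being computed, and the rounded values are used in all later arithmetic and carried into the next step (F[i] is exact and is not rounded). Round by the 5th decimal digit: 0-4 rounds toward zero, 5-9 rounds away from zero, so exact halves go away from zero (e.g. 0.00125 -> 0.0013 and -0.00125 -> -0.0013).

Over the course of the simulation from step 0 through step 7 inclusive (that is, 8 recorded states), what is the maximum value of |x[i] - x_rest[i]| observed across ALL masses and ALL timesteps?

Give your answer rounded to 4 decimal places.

Step 0: x=[3.0000 6.0000] v=[-1.0000 0.0000]
Step 1: x=[2.5000 6.0000] v=[-1.0000 0.0000]
Step 2: x=[2.1250 5.8750] v=[-0.7500 -0.2500]
Step 3: x=[1.9531 5.5625] v=[-0.3438 -0.6250]
Step 4: x=[1.9883 5.0977] v=[0.0703 -0.9297]
Step 5: x=[2.1636 4.6055] v=[0.3506 -0.9844]
Step 6: x=[2.3737 4.2528] v=[0.4202 -0.7054]
Step 7: x=[2.5220 4.1803] v=[0.2966 -0.1450]
Max displacement = 1.8197

Answer: 1.8197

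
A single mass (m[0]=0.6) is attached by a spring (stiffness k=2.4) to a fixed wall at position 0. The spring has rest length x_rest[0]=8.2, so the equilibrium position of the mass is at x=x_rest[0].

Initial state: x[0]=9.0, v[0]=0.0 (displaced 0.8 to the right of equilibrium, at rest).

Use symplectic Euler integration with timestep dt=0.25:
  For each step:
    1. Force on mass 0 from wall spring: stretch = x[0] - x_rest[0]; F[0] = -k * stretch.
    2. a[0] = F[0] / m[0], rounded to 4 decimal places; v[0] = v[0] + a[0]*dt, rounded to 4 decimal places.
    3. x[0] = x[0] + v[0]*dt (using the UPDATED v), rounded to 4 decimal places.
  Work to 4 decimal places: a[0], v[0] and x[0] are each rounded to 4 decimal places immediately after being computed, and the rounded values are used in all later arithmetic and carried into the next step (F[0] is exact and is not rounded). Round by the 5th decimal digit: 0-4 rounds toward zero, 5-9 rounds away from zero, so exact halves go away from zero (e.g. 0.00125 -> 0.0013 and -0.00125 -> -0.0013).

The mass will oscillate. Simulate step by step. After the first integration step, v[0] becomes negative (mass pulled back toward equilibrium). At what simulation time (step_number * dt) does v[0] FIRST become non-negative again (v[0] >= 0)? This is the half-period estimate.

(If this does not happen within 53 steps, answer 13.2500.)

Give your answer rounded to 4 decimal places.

Step 0: x=[9.0000] v=[0.0000]
Step 1: x=[8.8000] v=[-0.8000]
Step 2: x=[8.4500] v=[-1.4000]
Step 3: x=[8.0375] v=[-1.6500]
Step 4: x=[7.6656] v=[-1.4875]
Step 5: x=[7.4273] v=[-0.9531]
Step 6: x=[7.3822] v=[-0.1804]
Step 7: x=[7.5416] v=[0.6374]
First v>=0 after going negative at step 7, time=1.7500

Answer: 1.7500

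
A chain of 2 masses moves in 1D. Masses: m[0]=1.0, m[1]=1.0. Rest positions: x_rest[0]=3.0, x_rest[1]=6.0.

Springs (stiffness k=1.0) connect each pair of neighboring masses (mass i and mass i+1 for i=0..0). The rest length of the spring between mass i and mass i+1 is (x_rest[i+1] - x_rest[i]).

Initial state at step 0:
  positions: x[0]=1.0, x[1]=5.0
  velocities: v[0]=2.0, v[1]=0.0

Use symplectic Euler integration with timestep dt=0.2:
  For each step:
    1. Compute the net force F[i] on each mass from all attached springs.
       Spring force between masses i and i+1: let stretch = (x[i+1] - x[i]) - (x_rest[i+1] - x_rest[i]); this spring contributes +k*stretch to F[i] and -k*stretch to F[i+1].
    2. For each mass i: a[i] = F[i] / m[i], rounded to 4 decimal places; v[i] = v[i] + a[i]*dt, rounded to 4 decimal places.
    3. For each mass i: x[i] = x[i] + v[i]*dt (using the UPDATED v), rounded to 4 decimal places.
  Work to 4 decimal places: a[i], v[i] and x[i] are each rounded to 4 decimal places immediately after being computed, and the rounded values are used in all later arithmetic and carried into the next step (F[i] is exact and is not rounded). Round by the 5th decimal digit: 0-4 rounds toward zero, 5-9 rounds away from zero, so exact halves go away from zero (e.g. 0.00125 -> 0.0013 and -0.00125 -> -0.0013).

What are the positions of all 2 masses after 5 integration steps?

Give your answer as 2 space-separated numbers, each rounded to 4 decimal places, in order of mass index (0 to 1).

Answer: 3.2010 4.7990

Derivation:
Step 0: x=[1.0000 5.0000] v=[2.0000 0.0000]
Step 1: x=[1.4400 4.9600] v=[2.2000 -0.2000]
Step 2: x=[1.9008 4.8992] v=[2.3040 -0.3040]
Step 3: x=[2.3615 4.8385] v=[2.3037 -0.3037]
Step 4: x=[2.8013 4.7987] v=[2.1991 -0.1991]
Step 5: x=[3.2010 4.7990] v=[1.9986 0.0014]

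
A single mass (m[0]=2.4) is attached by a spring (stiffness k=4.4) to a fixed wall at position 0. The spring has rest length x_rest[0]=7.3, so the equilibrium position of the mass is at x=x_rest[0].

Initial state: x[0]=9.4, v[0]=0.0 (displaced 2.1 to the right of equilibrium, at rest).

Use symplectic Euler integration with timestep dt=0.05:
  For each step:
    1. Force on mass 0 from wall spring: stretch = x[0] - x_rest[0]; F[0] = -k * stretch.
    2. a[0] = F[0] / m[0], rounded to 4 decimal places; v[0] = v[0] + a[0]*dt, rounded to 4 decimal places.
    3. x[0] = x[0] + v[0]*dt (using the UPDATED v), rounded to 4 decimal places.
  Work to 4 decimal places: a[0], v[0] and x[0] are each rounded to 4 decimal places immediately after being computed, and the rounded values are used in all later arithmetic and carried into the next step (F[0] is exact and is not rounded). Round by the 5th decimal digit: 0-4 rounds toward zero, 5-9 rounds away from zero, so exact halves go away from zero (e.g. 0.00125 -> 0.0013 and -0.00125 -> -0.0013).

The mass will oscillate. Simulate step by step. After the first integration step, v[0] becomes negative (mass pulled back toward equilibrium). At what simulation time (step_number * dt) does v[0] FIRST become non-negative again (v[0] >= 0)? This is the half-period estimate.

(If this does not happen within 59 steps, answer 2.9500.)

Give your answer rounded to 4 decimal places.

Step 0: x=[9.4000] v=[0.0000]
Step 1: x=[9.3904] v=[-0.1925]
Step 2: x=[9.3712] v=[-0.3841]
Step 3: x=[9.3425] v=[-0.5740]
Step 4: x=[9.3044] v=[-0.7612]
Step 5: x=[9.2572] v=[-0.9449]
Step 6: x=[9.2010] v=[-1.1243]
Step 7: x=[9.1361] v=[-1.2986]
Step 8: x=[9.0628] v=[-1.4669]
Step 9: x=[8.9814] v=[-1.6285]
Step 10: x=[8.8923] v=[-1.7826]
Step 11: x=[8.7959] v=[-1.9286]
Step 12: x=[8.6926] v=[-2.0657]
Step 13: x=[8.5829] v=[-2.1934]
Step 14: x=[8.4674] v=[-2.3110]
Step 15: x=[8.3465] v=[-2.4180]
Step 16: x=[8.2208] v=[-2.5139]
Step 17: x=[8.0909] v=[-2.5983]
Step 18: x=[7.9574] v=[-2.6708]
Step 19: x=[7.8208] v=[-2.7311]
Step 20: x=[7.6819] v=[-2.7788]
Step 21: x=[7.5412] v=[-2.8138]
Step 22: x=[7.3994] v=[-2.8359]
Step 23: x=[7.2572] v=[-2.8450]
Step 24: x=[7.1151] v=[-2.8411]
Step 25: x=[6.9739] v=[-2.8242]
Step 26: x=[6.8342] v=[-2.7943]
Step 27: x=[6.6966] v=[-2.7516]
Step 28: x=[6.5618] v=[-2.6963]
Step 29: x=[6.4304] v=[-2.6286]
Step 30: x=[6.3030] v=[-2.5489]
Step 31: x=[6.1801] v=[-2.4575]
Step 32: x=[6.0624] v=[-2.3548]
Step 33: x=[5.9503] v=[-2.2414]
Step 34: x=[5.8444] v=[-2.1177]
Step 35: x=[5.7452] v=[-1.9843]
Step 36: x=[5.6531] v=[-1.8418]
Step 37: x=[5.5686] v=[-1.6908]
Step 38: x=[5.4920] v=[-1.5321]
Step 39: x=[5.4237] v=[-1.3664]
Step 40: x=[5.3640] v=[-1.1944]
Step 41: x=[5.3132] v=[-1.0169]
Step 42: x=[5.2715] v=[-0.8348]
Step 43: x=[5.2391] v=[-0.6489]
Step 44: x=[5.2161] v=[-0.4600]
Step 45: x=[5.2027] v=[-0.2690]
Step 46: x=[5.1989] v=[-0.0767]
Step 47: x=[5.2047] v=[0.1159]
First v>=0 after going negative at step 47, time=2.3500

Answer: 2.3500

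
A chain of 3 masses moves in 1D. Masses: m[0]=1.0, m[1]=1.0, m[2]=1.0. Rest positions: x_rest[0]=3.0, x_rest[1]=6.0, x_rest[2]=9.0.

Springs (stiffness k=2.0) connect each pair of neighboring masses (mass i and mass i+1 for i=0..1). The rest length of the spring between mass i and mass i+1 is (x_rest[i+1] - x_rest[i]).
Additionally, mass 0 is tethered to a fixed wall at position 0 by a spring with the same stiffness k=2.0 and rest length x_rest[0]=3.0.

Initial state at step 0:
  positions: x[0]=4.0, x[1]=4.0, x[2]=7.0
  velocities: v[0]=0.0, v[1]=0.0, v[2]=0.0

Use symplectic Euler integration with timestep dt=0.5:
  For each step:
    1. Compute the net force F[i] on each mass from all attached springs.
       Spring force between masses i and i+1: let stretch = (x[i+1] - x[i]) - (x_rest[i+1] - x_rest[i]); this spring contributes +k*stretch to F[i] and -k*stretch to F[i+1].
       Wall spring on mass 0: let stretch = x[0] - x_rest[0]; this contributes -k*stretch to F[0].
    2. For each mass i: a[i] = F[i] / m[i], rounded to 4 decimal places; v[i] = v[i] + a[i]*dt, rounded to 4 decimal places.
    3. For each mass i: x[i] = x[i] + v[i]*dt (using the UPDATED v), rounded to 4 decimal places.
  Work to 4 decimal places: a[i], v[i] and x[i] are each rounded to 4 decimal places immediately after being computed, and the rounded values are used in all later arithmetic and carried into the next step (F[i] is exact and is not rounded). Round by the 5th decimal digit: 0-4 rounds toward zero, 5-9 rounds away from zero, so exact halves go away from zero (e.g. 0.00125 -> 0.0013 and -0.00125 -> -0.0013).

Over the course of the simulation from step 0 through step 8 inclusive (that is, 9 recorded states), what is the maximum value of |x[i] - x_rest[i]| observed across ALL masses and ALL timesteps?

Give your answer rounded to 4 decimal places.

Answer: 2.2969

Derivation:
Step 0: x=[4.0000 4.0000 7.0000] v=[0.0000 0.0000 0.0000]
Step 1: x=[2.0000 5.5000 7.0000] v=[-4.0000 3.0000 0.0000]
Step 2: x=[0.7500 6.0000 7.7500] v=[-2.5000 1.0000 1.5000]
Step 3: x=[1.7500 4.7500 9.1250] v=[2.0000 -2.5000 2.7500]
Step 4: x=[3.3750 4.1875 9.8125] v=[3.2500 -1.1250 1.3750]
Step 5: x=[3.7188 6.0313 9.1875] v=[0.6875 3.6875 -1.2500]
Step 6: x=[3.3594 8.2969 8.4844] v=[-0.7188 4.5312 -1.4062]
Step 7: x=[3.7891 8.1875 9.1876] v=[0.8593 -0.2188 1.4063]
Step 8: x=[4.5234 6.3790 10.8907] v=[1.4686 -3.6171 3.4062]
Max displacement = 2.2969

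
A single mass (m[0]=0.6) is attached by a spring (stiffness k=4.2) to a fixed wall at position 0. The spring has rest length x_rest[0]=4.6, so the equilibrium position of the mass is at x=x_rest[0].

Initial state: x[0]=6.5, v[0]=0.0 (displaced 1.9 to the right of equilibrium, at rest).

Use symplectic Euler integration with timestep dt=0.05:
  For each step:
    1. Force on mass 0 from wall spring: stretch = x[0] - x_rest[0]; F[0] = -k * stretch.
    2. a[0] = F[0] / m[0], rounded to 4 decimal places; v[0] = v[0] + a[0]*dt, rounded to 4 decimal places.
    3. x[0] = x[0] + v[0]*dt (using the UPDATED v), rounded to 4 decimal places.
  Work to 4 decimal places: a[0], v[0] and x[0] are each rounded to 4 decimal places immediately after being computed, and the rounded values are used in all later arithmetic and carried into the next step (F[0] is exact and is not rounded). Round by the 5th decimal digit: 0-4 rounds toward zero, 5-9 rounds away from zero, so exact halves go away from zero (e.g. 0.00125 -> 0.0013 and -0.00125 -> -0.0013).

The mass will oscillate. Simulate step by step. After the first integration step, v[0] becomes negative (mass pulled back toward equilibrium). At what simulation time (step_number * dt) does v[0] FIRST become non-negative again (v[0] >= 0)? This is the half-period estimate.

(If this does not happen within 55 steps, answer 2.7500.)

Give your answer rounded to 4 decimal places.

Step 0: x=[6.5000] v=[0.0000]
Step 1: x=[6.4668] v=[-0.6650]
Step 2: x=[6.4009] v=[-1.3184]
Step 3: x=[6.3035] v=[-1.9487]
Step 4: x=[6.1763] v=[-2.5449]
Step 5: x=[6.0215] v=[-3.0966]
Step 6: x=[5.8418] v=[-3.5941]
Step 7: x=[5.6404] v=[-4.0287]
Step 8: x=[5.4208] v=[-4.3928]
Step 9: x=[5.1868] v=[-4.6801]
Step 10: x=[4.9425] v=[-4.8855]
Step 11: x=[4.6922] v=[-5.0054]
Step 12: x=[4.4403] v=[-5.0377]
Step 13: x=[4.1912] v=[-4.9818]
Step 14: x=[3.9493] v=[-4.8387]
Step 15: x=[3.7188] v=[-4.6110]
Step 16: x=[3.5037] v=[-4.3026]
Step 17: x=[3.3078] v=[-3.9189]
Step 18: x=[3.1345] v=[-3.4666]
Step 19: x=[2.9868] v=[-2.9537]
Step 20: x=[2.8673] v=[-2.3891]
Step 21: x=[2.7782] v=[-1.7827]
Step 22: x=[2.7209] v=[-1.1451]
Step 23: x=[2.6965] v=[-0.4874]
Step 24: x=[2.7054] v=[0.1788]
First v>=0 after going negative at step 24, time=1.2000

Answer: 1.2000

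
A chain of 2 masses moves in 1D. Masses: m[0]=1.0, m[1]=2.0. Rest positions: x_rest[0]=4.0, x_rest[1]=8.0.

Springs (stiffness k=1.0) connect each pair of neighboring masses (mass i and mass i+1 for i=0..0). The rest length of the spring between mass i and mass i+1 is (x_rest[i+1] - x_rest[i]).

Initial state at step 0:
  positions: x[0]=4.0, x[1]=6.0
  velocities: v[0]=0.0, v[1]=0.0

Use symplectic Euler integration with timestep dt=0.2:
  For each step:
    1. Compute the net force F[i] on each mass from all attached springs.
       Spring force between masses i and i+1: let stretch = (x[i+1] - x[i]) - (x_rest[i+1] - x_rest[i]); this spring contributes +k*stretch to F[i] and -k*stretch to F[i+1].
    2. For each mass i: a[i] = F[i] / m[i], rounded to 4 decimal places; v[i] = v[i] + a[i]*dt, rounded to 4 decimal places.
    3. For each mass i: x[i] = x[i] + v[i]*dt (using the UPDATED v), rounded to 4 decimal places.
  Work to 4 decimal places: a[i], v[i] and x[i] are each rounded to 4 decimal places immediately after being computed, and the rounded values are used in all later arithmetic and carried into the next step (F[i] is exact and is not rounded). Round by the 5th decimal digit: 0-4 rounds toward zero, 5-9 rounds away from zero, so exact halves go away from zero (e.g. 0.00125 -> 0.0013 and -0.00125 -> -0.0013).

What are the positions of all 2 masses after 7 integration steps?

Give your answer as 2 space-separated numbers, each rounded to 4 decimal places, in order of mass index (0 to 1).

Answer: 2.3071 6.8465

Derivation:
Step 0: x=[4.0000 6.0000] v=[0.0000 0.0000]
Step 1: x=[3.9200 6.0400] v=[-0.4000 0.2000]
Step 2: x=[3.7648 6.1176] v=[-0.7760 0.3880]
Step 3: x=[3.5437 6.2281] v=[-1.1054 0.5527]
Step 4: x=[3.2700 6.3650] v=[-1.3685 0.6843]
Step 5: x=[2.9601 6.5200] v=[-1.5495 0.7748]
Step 6: x=[2.6326 6.6838] v=[-1.6375 0.8188]
Step 7: x=[2.3071 6.8465] v=[-1.6273 0.8137]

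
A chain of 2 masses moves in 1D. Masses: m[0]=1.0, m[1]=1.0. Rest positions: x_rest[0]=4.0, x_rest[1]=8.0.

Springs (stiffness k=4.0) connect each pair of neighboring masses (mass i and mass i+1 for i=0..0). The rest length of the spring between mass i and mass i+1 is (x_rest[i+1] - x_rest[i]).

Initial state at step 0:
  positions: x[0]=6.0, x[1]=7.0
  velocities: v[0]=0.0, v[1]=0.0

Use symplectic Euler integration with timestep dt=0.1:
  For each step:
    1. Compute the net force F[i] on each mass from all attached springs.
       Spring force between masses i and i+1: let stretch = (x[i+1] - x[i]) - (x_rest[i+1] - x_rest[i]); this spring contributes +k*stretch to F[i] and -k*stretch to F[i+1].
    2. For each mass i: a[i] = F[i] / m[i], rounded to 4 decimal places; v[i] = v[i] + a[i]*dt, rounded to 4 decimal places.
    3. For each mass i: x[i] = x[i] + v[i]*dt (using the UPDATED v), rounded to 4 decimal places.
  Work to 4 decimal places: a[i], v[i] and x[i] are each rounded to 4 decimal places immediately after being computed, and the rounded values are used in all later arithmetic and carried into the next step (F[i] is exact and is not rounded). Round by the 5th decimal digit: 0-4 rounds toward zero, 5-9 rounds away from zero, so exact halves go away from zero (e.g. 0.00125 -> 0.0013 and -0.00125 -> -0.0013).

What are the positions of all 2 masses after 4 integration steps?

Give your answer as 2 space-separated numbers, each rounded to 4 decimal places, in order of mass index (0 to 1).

Step 0: x=[6.0000 7.0000] v=[0.0000 0.0000]
Step 1: x=[5.8800 7.1200] v=[-1.2000 1.2000]
Step 2: x=[5.6496 7.3504] v=[-2.3040 2.3040]
Step 3: x=[5.3272 7.6728] v=[-3.2237 3.2237]
Step 4: x=[4.9387 8.0614] v=[-3.8855 3.8855]

Answer: 4.9387 8.0614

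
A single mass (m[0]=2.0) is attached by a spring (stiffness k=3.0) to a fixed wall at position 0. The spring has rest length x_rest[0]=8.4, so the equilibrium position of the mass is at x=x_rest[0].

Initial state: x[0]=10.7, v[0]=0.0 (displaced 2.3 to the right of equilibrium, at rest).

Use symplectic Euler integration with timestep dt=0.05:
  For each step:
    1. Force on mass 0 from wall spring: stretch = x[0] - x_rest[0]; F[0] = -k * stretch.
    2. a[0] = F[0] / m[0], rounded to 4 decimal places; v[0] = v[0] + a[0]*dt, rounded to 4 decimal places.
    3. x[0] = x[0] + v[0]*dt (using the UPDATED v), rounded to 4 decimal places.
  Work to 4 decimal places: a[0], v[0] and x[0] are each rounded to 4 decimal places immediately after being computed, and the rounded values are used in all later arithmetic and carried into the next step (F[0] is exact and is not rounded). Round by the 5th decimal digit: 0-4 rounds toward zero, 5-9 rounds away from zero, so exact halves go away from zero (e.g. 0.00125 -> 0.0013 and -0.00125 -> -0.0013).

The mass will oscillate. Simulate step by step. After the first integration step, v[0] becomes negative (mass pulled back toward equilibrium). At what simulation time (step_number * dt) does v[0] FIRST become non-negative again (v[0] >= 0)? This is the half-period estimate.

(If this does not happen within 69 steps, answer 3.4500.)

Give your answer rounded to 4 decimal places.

Answer: 2.6000

Derivation:
Step 0: x=[10.7000] v=[0.0000]
Step 1: x=[10.6914] v=[-0.1725]
Step 2: x=[10.6742] v=[-0.3444]
Step 3: x=[10.6485] v=[-0.5150]
Step 4: x=[10.6143] v=[-0.6836]
Step 5: x=[10.5718] v=[-0.8497]
Step 6: x=[10.5212] v=[-1.0126]
Step 7: x=[10.4626] v=[-1.1717]
Step 8: x=[10.3963] v=[-1.3264]
Step 9: x=[10.3225] v=[-1.4761]
Step 10: x=[10.2415] v=[-1.6203]
Step 11: x=[10.1536] v=[-1.7584]
Step 12: x=[10.0591] v=[-1.8899]
Step 13: x=[9.9584] v=[-2.0143]
Step 14: x=[9.8518] v=[-2.1312]
Step 15: x=[9.7398] v=[-2.2401]
Step 16: x=[9.6228] v=[-2.3406]
Step 17: x=[9.5012] v=[-2.4323]
Step 18: x=[9.3755] v=[-2.5149]
Step 19: x=[9.2461] v=[-2.5881]
Step 20: x=[9.1135] v=[-2.6516]
Step 21: x=[8.9782] v=[-2.7051]
Step 22: x=[8.8408] v=[-2.7485]
Step 23: x=[8.7017] v=[-2.7816]
Step 24: x=[8.5615] v=[-2.8042]
Step 25: x=[8.4207] v=[-2.8163]
Step 26: x=[8.2798] v=[-2.8179]
Step 27: x=[8.1394] v=[-2.8089]
Step 28: x=[7.9999] v=[-2.7894]
Step 29: x=[7.8619] v=[-2.7594]
Step 30: x=[7.7260] v=[-2.7190]
Step 31: x=[7.5926] v=[-2.6685]
Step 32: x=[7.4622] v=[-2.6079]
Step 33: x=[7.3353] v=[-2.5376]
Step 34: x=[7.2124] v=[-2.4577]
Step 35: x=[7.0940] v=[-2.3686]
Step 36: x=[6.9805] v=[-2.2707]
Step 37: x=[6.8723] v=[-2.1642]
Step 38: x=[6.7698] v=[-2.0496]
Step 39: x=[6.6734] v=[-1.9273]
Step 40: x=[6.5835] v=[-1.7978]
Step 41: x=[6.5004] v=[-1.6616]
Step 42: x=[6.4244] v=[-1.5191]
Step 43: x=[6.3559] v=[-1.3709]
Step 44: x=[6.2950] v=[-1.2176]
Step 45: x=[6.2420] v=[-1.0597]
Step 46: x=[6.1971] v=[-0.8979]
Step 47: x=[6.1605] v=[-0.7327]
Step 48: x=[6.1323] v=[-0.5647]
Step 49: x=[6.1126] v=[-0.3946]
Step 50: x=[6.1015] v=[-0.2230]
Step 51: x=[6.0990] v=[-0.0506]
Step 52: x=[6.1051] v=[0.1220]
First v>=0 after going negative at step 52, time=2.6000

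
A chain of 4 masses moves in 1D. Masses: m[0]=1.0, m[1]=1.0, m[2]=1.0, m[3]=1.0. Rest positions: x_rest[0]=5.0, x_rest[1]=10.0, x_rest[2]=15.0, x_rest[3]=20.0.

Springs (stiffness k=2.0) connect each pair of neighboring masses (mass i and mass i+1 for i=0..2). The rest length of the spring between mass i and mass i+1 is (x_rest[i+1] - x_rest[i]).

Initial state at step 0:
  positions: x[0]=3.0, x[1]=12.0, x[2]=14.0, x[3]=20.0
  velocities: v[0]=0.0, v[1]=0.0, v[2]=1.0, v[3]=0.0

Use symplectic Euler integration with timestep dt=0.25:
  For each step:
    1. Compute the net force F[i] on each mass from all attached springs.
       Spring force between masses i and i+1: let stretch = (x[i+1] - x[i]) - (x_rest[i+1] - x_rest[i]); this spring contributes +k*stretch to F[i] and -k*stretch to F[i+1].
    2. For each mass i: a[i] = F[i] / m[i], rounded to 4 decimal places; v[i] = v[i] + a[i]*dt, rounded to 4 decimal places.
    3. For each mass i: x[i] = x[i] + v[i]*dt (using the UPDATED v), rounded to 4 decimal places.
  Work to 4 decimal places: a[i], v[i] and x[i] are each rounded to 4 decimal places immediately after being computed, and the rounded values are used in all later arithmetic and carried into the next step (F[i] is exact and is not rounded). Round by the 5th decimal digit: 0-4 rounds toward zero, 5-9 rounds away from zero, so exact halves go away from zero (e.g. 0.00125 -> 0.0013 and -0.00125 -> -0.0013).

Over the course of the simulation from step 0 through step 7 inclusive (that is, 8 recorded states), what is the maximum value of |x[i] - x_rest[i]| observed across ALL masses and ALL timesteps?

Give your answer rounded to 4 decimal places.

Step 0: x=[3.0000 12.0000 14.0000 20.0000] v=[0.0000 0.0000 1.0000 0.0000]
Step 1: x=[3.5000 11.1250 14.7500 19.8750] v=[2.0000 -3.5000 3.0000 -0.5000]
Step 2: x=[4.3281 9.7500 15.6875 19.7344] v=[3.3125 -5.5000 3.7500 -0.5625]
Step 3: x=[5.2090 8.4395 16.3887 19.7129] v=[3.5235 -5.2422 2.8047 -0.0860]
Step 4: x=[5.8687 7.7188 16.5118 19.9009] v=[2.6388 -2.8829 0.4922 0.7519]
Step 5: x=[6.1347 7.8660 15.9594 20.2903] v=[1.0639 0.5886 -2.2098 1.5574]
Step 6: x=[5.9921 8.8084 14.9366 20.7633] v=[-0.5705 3.7697 -4.0911 1.8920]
Step 7: x=[5.5765 10.1648 13.8761 21.1330] v=[-1.6624 5.4257 -4.2419 1.4787]
Max displacement = 2.2812

Answer: 2.2812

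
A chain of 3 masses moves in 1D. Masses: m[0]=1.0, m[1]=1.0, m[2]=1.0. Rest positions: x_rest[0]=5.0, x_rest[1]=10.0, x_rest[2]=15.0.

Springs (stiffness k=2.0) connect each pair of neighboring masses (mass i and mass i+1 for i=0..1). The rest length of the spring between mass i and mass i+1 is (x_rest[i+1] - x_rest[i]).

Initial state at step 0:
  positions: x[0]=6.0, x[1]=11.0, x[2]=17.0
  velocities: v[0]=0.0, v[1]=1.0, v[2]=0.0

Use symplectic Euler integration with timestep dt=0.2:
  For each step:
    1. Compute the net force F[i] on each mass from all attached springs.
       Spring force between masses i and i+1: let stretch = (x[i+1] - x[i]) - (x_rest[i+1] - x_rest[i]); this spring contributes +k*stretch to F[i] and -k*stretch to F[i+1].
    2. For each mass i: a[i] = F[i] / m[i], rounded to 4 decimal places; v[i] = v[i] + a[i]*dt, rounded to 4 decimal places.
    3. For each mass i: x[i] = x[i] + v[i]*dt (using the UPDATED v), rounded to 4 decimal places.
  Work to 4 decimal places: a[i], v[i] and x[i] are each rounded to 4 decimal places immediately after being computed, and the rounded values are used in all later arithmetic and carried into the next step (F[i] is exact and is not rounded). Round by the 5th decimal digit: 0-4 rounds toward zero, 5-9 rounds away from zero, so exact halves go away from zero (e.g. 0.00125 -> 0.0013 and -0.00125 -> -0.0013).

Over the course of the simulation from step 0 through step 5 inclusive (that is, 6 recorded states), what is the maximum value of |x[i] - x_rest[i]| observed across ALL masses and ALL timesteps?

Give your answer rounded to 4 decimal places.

Answer: 2.1543

Derivation:
Step 0: x=[6.0000 11.0000 17.0000] v=[0.0000 1.0000 0.0000]
Step 1: x=[6.0000 11.2800 16.9200] v=[0.0000 1.4000 -0.4000]
Step 2: x=[6.0224 11.5888 16.7888] v=[0.1120 1.5440 -0.6560]
Step 3: x=[6.0901 11.8683 16.6416] v=[0.3386 1.3974 -0.7360]
Step 4: x=[6.2201 12.0674 16.5125] v=[0.6499 0.9954 -0.6453]
Step 5: x=[6.4179 12.1543 16.4278] v=[0.9888 0.4345 -0.4233]
Max displacement = 2.1543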